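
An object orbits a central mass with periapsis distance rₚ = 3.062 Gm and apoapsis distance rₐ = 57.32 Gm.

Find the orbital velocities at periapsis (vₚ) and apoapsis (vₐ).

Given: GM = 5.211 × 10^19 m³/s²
rₚ = 3.062 Gm = 3.062 × 10^9 m
rₐ = 57.32 Gm = 5.732 × 10^10 m
GM = 5.211 × 10^19 m³/s²
a = (rₚ + rₐ)/2 = 3.0191 × 10^10 m
Vis-viva: v² = GM (2/r − 1/a)
vₚ² = 5.211 × 10^19 × (6.53168 × 10^-10 − 3.31225 × 10^-11) = 3.23106 × 10^10 m²/s²
vₚ = 179751 m/s ≈ 179.8 km/s
vₐ² = 5.211 × 10^19 × (3.48918 × 10^-11 − 3.31225 × 10^-11) = 9.22025 × 10^7 m²/s²
vₐ = 9602.21 m/s ≈ 9.602 km/s

Final answer: vₚ = 179.8 km/s, vₐ = 9.602 km/s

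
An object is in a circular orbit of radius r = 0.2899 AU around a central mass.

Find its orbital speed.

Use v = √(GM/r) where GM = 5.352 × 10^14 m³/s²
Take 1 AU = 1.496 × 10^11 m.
r = 0.2899 AU = 4.3369 × 10^10 m
GM = 5.352 × 10^14 m³/s²
GM/r = (5.352 × 10^14) / (4.3369 × 10^10) = 12340.6 m²/s²
v = √(GM/r) = 111.088 m/s ≈ 111.1 m/s

Final answer: 111.1 m/s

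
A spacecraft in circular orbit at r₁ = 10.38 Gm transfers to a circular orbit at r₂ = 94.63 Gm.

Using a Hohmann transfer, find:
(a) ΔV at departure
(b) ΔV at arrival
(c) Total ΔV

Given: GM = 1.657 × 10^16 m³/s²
r₁ = 10.38 Gm = 1.038 × 10^10 m
r₂ = 94.63 Gm = 9.463 × 10^10 m
GM = 1.657 × 10^16 m³/s²
Transfer ellipse: a_t = (r₁ + r₂)/2 = 5.2505 × 10^10 m
Circular speed at r₁: v₁ = √(GM/r₁) = 1263.46 m/s
Transfer speed at r₁ (periapsis): v₁ₜ = √(GM(2/r₁ − 1/a_t)) = 1696.2 m/s
(a) ΔV₁ = v₁ₜ − v₁ = 432.735 m/s ≈ 432.7 m/s
Circular speed at r₂: v₂ = √(GM/r₂) = 418.453 m/s
Transfer speed at r₂ (apoapsis): v₂ₜ = √(GM(2/r₂ − 1/a_t)) = 186.057 m/s
(b) ΔV₂ = v₂ − v₂ₜ = 232.397 m/s ≈ 232.4 m/s
(c) ΔV_total = ΔV₁ + ΔV₂ = 665.132 m/s ≈ 665.1 m/s

Final answer:
(a) ΔV₁ = 432.7 m/s
(b) ΔV₂ = 232.4 m/s
(c) ΔV_total = 665.1 m/s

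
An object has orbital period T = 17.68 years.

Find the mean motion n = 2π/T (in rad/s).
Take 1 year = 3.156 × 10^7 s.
T = 17.68 years = 5.57981 × 10^8 s
n = 2π / (5.57981 × 10^8 s) = 1.12606 × 10^-8 rad/s ≈ 1.126 × 10^-8 rad/s

Final answer: n = 1.126 × 10^-8 rad/s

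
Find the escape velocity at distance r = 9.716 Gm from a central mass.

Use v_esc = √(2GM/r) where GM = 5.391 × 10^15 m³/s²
r = 9.716 Gm = 9.716 × 10^9 m
GM = 5.391 × 10^15 m³/s²
2GM/r = 2 × (5.391 × 10^15) / (9.716 × 10^9) = 1.10972 × 10^6 m²/s²
v_esc = √(2GM/r) = 1053.43 m/s ≈ 1.053 km/s

Final answer: 1.053 km/s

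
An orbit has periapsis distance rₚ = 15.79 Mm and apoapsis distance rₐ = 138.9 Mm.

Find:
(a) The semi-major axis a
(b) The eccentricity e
rₚ = 15.79 Mm = 1.579 × 10^7 m
rₐ = 138.9 Mm = 1.389 × 10^8 m
(a) a = (rₚ + rₐ)/2 = 7.7345 × 10^7 m ≈ 77.34 Mm
(b) e = (rₐ − rₚ)/(rₐ + rₚ) = (1.2311 × 10^8) / (1.5469 × 10^8) = 0.79585

Final answer:
(a) a = 77.34 Mm
(b) e = 0.7958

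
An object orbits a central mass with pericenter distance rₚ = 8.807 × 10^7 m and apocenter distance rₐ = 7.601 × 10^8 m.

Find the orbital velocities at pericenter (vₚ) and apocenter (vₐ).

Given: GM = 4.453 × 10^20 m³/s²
rₚ = 8.807 × 10^7 m
rₐ = 7.601 × 10^8 m
GM = 4.453 × 10^20 m³/s²
a = (rₚ + rₐ)/2 = 4.24085 × 10^8 m
Vis-viva: v² = GM (2/r − 1/a)
vₚ² = 4.453 × 10^20 × (2.27092 × 10^-8 − 2.35802 × 10^-9) = 9.06239 × 10^12 m²/s²
vₚ = 3.01038 × 10^6 m/s ≈ 3010 km/s
vₐ² = 4.453 × 10^20 × (2.63123 × 10^-9 − 2.35802 × 10^-9) = 1.21663 × 10^11 m²/s²
vₐ = 348802 m/s ≈ 348.8 km/s

Final answer: vₚ = 3010 km/s, vₐ = 348.8 km/s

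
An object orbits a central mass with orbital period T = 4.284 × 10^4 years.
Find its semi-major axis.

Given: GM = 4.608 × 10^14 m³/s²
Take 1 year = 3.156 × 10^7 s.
T = 4.284 × 10^4 years = 1.35203 × 10^12 s
GM = 4.608 × 10^14 m³/s²
Kepler's third law: a³ = GM T² / (4π²)
T² = 1.82799 × 10^24 s²
a³ = (4.608 × 10^14) × (1.82799 × 10^24) / (4π²) = 2.13366 × 10^37 m³
a = (a³)^(1/3) = 2.77359 × 10^12 m ≈ 2.774 Tm

Final answer: 2.774 Tm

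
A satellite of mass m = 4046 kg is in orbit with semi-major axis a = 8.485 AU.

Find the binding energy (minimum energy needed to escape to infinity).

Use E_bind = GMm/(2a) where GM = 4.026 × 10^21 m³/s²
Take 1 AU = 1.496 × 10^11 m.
a = 8.485 AU = 1.26936 × 10^12 m
GM = 4.026 × 10^21 m³/s²
m = 4046 kg
GMm = 4.026 × 10^21 × 4046 = 1.62892 × 10^25 m³·kg/s²
2a = 2.53871 × 10^12 m
E_bind = GMm/(2a) = 6.41632 × 10^12 J ≈ 6.416 TJ

Final answer: 6.416 TJ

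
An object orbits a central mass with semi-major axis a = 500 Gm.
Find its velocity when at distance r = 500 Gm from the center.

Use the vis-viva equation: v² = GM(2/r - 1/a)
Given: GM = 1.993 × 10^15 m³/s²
a = 500 Gm = 5 × 10^11 m
r = 500 Gm = 5 × 10^11 m
GM = 1.993 × 10^15 m³/s²
2/r − 1/a = 4 × 10^-12 − 2 × 10^-12 = 2 × 10^-12 m⁻¹
v² = GM (2/r − 1/a) = 3986 m²/s²
v = 63.1348 m/s ≈ 63.13 m/s

Final answer: 63.13 m/s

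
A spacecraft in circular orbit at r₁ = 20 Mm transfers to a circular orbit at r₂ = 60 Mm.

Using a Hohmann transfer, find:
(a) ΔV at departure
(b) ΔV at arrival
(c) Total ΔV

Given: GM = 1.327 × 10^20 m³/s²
r₁ = 20 Mm = 2 × 10^7 m
r₂ = 60 Mm = 6 × 10^7 m
GM = 1.327 × 10^20 m³/s²
Transfer ellipse: a_t = (r₁ + r₂)/2 = 4 × 10^7 m
Circular speed at r₁: v₁ = √(GM/r₁) = 2.57585 × 10^6 m/s
Transfer speed at r₁ (periapsis): v₁ₜ = √(GM(2/r₁ − 1/a_t)) = 3.15476 × 10^6 m/s
(a) ΔV₁ = v₁ₜ − v₁ = 578909 m/s ≈ 578.9 km/s
Circular speed at r₂: v₂ = √(GM/r₂) = 1.48717 × 10^6 m/s
Transfer speed at r₂ (apoapsis): v₂ₜ = √(GM(2/r₂ − 1/a_t)) = 1.05159 × 10^6 m/s
(b) ΔV₂ = v₂ − v₂ₜ = 435581 m/s ≈ 435.6 km/s
(c) ΔV_total = ΔV₁ + ΔV₂ = 1.01449 × 10^6 m/s ≈ 1014 km/s

Final answer:
(a) ΔV₁ = 578.9 km/s
(b) ΔV₂ = 435.6 km/s
(c) ΔV_total = 1014 km/s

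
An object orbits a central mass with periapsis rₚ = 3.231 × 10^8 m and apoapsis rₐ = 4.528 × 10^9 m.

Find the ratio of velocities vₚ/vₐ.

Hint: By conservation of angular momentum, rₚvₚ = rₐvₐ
rₚ = 3.231 × 10^8 m
rₐ = 4.528 × 10^9 m
rₚvₚ = rₐvₐ  ⇒  vₚ/vₐ = rₐ/rₚ
vₚ/vₐ = (4.528 × 10^9) / (3.231 × 10^8) = 14.0142

Final answer: vₚ/vₐ = 14.01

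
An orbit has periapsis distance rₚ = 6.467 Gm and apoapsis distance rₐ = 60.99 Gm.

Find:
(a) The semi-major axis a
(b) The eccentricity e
rₚ = 6.467 Gm = 6.467 × 10^9 m
rₐ = 60.99 Gm = 6.099 × 10^10 m
(a) a = (rₚ + rₐ)/2 = 3.37285 × 10^10 m ≈ 33.73 Gm
(b) e = (rₐ − rₚ)/(rₐ + rₚ) = (5.4523 × 10^10) / (6.7457 × 10^10) = 0.808263

Final answer:
(a) a = 33.73 Gm
(b) e = 0.8083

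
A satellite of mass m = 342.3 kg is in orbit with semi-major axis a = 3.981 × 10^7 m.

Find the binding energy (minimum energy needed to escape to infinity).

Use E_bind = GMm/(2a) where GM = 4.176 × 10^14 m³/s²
a = 3.981 × 10^7 m
GM = 4.176 × 10^14 m³/s²
m = 342.3 kg
GMm = 4.176 × 10^14 × 342.3 = 1.42944 × 10^17 m³·kg/s²
2a = 7.962 × 10^7 m
E_bind = GMm/(2a) = 1.79533 × 10^9 J ≈ 1.795 GJ

Final answer: 1.795 GJ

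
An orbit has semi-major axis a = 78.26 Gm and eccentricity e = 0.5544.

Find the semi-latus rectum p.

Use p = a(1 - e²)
a = 78.26 Gm = 7.826 × 10^10 m
e = 0.5544,  e² = 0.307359,  1 − e² = 0.692641
p = a(1 − e²) = 7.826 × 10^10 m × 0.692641 = 5.42061 × 10^10 m ≈ 54.21 Gm

Final answer: p = 54.21 Gm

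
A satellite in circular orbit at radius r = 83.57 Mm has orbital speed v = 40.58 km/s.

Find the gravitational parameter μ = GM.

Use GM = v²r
r = 83.57 Mm = 8.357 × 10^7 m
v = 40.58 km/s = 40580 m/s
v² = 1.64674 × 10^9 m²/s²
GM = v²r = 1.64674 × 10^9 × 8.357 × 10^7 = 1.37618 × 10^17 m³/s²
GM ≈ 1.376 × 10^17 m³/s²

Final answer: GM = 1.376 × 10^17 m³/s²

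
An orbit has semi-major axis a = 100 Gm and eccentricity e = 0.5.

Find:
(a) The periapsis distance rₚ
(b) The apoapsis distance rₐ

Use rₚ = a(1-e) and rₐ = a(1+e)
a = 100 Gm = 1 × 10^11 m
e = 0.5:  1 − e = 0.5,  1 + e = 1.5
(a) rₚ = a(1 − e) = 1 × 10^11 m × 0.5 = 5 × 10^10 m ≈ 50 Gm
(b) rₐ = a(1 + e) = 1 × 10^11 m × 1.5 = 1.5 × 10^11 m ≈ 150 Gm

Final answer:
(a) rₚ = 50 Gm
(b) rₐ = 150 Gm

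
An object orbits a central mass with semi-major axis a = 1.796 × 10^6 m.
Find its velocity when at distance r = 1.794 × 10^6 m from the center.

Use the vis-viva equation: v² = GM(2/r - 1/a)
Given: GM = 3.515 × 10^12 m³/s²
a = 1.796 × 10^6 m
r = 1.794 × 10^6 m
GM = 3.515 × 10^12 m³/s²
2/r − 1/a = 1.11483 × 10^-6 − 5.56793 × 10^-7 = 5.58034 × 10^-7 m⁻¹
v² = GM (2/r − 1/a) = 1.96149 × 10^6 m²/s²
v = 1400.53 m/s ≈ 1.401 km/s

Final answer: 1.401 km/s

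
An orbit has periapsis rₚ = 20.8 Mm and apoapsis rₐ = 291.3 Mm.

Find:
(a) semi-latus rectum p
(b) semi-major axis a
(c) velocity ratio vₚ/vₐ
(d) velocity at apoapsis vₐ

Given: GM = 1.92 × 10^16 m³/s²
rₚ = 20.8 Mm = 2.08 × 10^7 m
rₐ = 291.3 Mm = 2.913 × 10^8 m
GM = 1.92 × 10^16 m³/s²
a = (rₚ + rₐ)/2 = 1.5605 × 10^8 m
e = (rₐ − rₚ)/(rₐ + rₚ) = (2.705 × 10^8) / (3.121 × 10^8) = 0.866709
(a) 1 − e² = 0.248815;  p = a(1 − e²) = 1.5605 × 10^8 × 0.248815 = 3.88276 × 10^7 m ≈ 38.83 Mm
(b) a = 1.5605 × 10^8 m ≈ 156.1 Mm
(c) vₚ/vₐ = rₐ/rₚ (angular momentum) = (2.913 × 10^8) / (2.08 × 10^7) = 14.0048 ≈ 14
(d) vₐ² = GM (2/rₐ − 1/a) = 1.92 × 10^16 × (6.86577 × 10^-9 − 6.4082 × 10^-9) = 8.78538 × 10^6 m²/s²;  vₐ = 2964.01 m/s ≈ 2.964 km/s

Final answer:
(a) semi-latus rectum p = 38.83 Mm
(b) semi-major axis a = 156.1 Mm
(c) velocity ratio vₚ/vₐ = 14
(d) velocity at apoapsis vₐ = 2.964 km/s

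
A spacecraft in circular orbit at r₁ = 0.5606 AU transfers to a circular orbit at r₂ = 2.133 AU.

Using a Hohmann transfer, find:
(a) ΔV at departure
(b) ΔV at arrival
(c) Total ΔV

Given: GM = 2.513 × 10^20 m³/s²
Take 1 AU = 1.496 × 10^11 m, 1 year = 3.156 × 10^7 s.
r₁ = 0.5606 AU = 8.38658 × 10^10 m
r₂ = 2.133 AU = 3.19097 × 10^11 m
GM = 2.513 × 10^20 m³/s²
Transfer ellipse: a_t = (r₁ + r₂)/2 = 2.01481 × 10^11 m
Circular speed at r₁: v₁ = √(GM/r₁) = 54739.9 m/s
Transfer speed at r₁ (periapsis): v₁ₜ = √(GM(2/r₁ − 1/a_t)) = 68888.7 m/s
(a) ΔV₁ = v₁ₜ − v₁ = 14148.8 m/s ≈ 2.985 AU/year
Circular speed at r₂: v₂ = √(GM/r₂) = 28063.1 m/s
Transfer speed at r₂ (apoapsis): v₂ₜ = √(GM(2/r₂ − 1/a_t)) = 18105.5 m/s
(b) ΔV₂ = v₂ − v₂ₜ = 9957.58 m/s ≈ 2.101 AU/year
(c) ΔV_total = ΔV₁ + ΔV₂ = 24106.4 m/s ≈ 5.086 AU/year

Final answer:
(a) ΔV₁ = 2.985 AU/year
(b) ΔV₂ = 2.101 AU/year
(c) ΔV_total = 5.086 AU/year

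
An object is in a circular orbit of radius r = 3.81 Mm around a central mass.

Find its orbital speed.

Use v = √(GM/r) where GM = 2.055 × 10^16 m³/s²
r = 3.81 Mm = 3.81 × 10^6 m
GM = 2.055 × 10^16 m³/s²
GM/r = (2.055 × 10^16) / (3.81 × 10^6) = 5.3937 × 10^9 m²/s²
v = √(GM/r) = 73441.8 m/s ≈ 73.44 km/s

Final answer: 73.44 km/s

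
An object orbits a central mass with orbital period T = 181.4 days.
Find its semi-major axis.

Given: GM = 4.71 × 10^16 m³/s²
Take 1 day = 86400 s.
T = 181.4 days = 1.5673 × 10^7 s
GM = 4.71 × 10^16 m³/s²
Kepler's third law: a³ = GM T² / (4π²)
T² = 2.45642 × 10^14 s²
a³ = (4.71 × 10^16) × (2.45642 × 10^14) / (4π²) = 2.93065 × 10^29 m³
a = (a³)^(1/3) = 6.64234 × 10^9 m ≈ 6.642 Gm

Final answer: 6.642 Gm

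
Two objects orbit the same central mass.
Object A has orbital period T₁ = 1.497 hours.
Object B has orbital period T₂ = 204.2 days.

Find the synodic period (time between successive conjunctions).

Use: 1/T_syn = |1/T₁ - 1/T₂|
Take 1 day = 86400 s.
T₁ = 1.497 hours = 5389.2 s
T₂ = 204.2 days = 1.76429 × 10^7 s
1/T₁ = 0.000185556 s⁻¹
1/T₂ = 5.66801 × 10^-8 s⁻¹
|1/T₁ − 1/T₂| = 0.0001855 s⁻¹
T_syn = 1 / |1/T₁ − 1/T₂| = 5390.85 s ≈ 1.497 hours

Final answer: T_syn = 1.497 hours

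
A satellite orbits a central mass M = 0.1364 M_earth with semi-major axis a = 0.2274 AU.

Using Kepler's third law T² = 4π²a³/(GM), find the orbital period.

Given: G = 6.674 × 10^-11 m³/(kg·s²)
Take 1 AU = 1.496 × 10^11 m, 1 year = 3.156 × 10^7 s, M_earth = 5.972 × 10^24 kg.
M = 0.1364 M_earth = 8.14581 × 10^23 kg
GM = G × M = 6.674 × 10^-11 × 8.14581 × 10^23 = 5.43651 × 10^13 m³/s²
a = 0.2274 AU = 3.4019 × 10^10 m
a³ = 3.93701 × 10^31 m³
T = 2π √(a³/GM) = 2π √((3.93701 × 10^31) / (5.43651 × 10^13)) = 2π × 8.50987 × 10^8 s
T = 5.34691 × 10^9 s ≈ 169.4 years

Final answer: 169.4 years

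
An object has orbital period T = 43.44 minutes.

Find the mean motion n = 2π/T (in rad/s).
T = 43.44 minutes = 2606.4 s
n = 2π / 2606.4 s = 0.00241068 rad/s ≈ 0.002411 rad/s

Final answer: n = 0.002411 rad/s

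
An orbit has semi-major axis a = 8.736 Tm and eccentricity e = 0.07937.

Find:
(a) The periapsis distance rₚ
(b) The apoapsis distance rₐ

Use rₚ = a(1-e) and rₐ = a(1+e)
a = 8.736 Tm = 8.736 × 10^12 m
e = 0.07937:  1 − e = 0.92063,  1 + e = 1.07937
(a) rₚ = a(1 − e) = 8.736 × 10^12 m × 0.92063 = 8.04262 × 10^12 m ≈ 8.043 Tm
(b) rₐ = a(1 + e) = 8.736 × 10^12 m × 1.07937 = 9.42938 × 10^12 m ≈ 9.429 Tm

Final answer:
(a) rₚ = 8.043 Tm
(b) rₐ = 9.429 Tm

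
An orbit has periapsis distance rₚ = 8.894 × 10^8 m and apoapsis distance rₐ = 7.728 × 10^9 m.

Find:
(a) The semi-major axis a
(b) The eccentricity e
rₚ = 8.894 × 10^8 m
rₐ = 7.728 × 10^9 m
(a) a = (rₚ + rₐ)/2 = 4.3087 × 10^9 m ≈ 4.309 × 10^9 m
(b) e = (rₐ − rₚ)/(rₐ + rₚ) = (6.8386 × 10^9) / (8.6174 × 10^9) = 0.79358

Final answer:
(a) a = 4.309 × 10^9 m
(b) e = 0.7936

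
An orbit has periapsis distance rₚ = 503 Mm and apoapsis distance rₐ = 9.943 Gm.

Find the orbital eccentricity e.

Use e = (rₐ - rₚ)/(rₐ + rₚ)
rₚ = 503 Mm = 5.03 × 10^8 m
rₐ = 9.943 Gm = 9.943 × 10^9 m
rₐ − rₚ = 9.44 × 10^9 m
rₐ + rₚ = 1.0446 × 10^10 m
e = (rₐ − rₚ)/(rₐ + rₚ) = 0.903695

Final answer: e = 0.9037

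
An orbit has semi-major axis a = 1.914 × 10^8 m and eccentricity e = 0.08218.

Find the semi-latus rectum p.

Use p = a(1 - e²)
a = 1.914 × 10^8 m
e = 0.08218,  e² = 0.00675355,  1 − e² = 0.993246
p = a(1 − e²) = 1.914 × 10^8 m × 0.993246 = 1.90107 × 10^8 m ≈ 1.901 × 10^8 m

Final answer: p = 1.901 × 10^8 m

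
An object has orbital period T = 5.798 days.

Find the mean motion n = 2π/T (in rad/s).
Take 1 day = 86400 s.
T = 5.798 days = 500947 s
n = 2π / 500947 s = 1.25426 × 10^-5 rad/s ≈ 1.254 × 10^-5 rad/s

Final answer: n = 1.254 × 10^-5 rad/s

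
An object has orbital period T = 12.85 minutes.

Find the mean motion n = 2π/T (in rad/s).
T = 12.85 minutes = 771 s
n = 2π / 771 s = 0.0081494 rad/s ≈ 0.008149 rad/s

Final answer: n = 0.008149 rad/s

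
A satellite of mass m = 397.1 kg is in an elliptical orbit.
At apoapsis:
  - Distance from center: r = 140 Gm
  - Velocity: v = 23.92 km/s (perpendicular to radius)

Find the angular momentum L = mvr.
r = 140 Gm = 1.4 × 10^11 m
v = 23.92 km/s = 23920 m/s
vr = 23920 × 1.4 × 10^11 = 3.3488 × 10^15 m²/s
L = m × vr = 397.1 × 3.3488 × 10^15 = 1.32981 × 10^18 kg·m²/s ≈ 1.33 × 10^18 kg·m²/s

Final answer: L = 1.33 × 10^18 kg·m²/s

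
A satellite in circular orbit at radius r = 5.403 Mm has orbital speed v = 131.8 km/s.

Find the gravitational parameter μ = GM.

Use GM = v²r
r = 5.403 Mm = 5.403 × 10^6 m
v = 131.8 km/s = 131800 m/s
v² = 1.73712 × 10^10 m²/s²
GM = v²r = 1.73712 × 10^10 × 5.403 × 10^6 = 9.38568 × 10^16 m³/s²
GM ≈ 9.386 × 10^16 m³/s²

Final answer: GM = 9.386 × 10^16 m³/s²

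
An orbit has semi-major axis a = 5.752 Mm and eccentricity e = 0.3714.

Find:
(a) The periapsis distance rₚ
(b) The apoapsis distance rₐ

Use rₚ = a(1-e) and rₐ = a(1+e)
a = 5.752 Mm = 5.752 × 10^6 m
e = 0.3714:  1 − e = 0.6286,  1 + e = 1.3714
(a) rₚ = a(1 − e) = 5.752 × 10^6 m × 0.6286 = 3.61571 × 10^6 m ≈ 3.616 Mm
(b) rₐ = a(1 + e) = 5.752 × 10^6 m × 1.3714 = 7.88829 × 10^6 m ≈ 7.888 Mm

Final answer:
(a) rₚ = 3.616 Mm
(b) rₐ = 7.888 Mm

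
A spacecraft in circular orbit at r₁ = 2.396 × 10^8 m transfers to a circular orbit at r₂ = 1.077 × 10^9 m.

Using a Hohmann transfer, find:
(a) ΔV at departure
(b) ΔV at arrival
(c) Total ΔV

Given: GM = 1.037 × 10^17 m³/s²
r₁ = 2.396 × 10^8 m
r₂ = 1.077 × 10^9 m
GM = 1.037 × 10^17 m³/s²
Transfer ellipse: a_t = (r₁ + r₂)/2 = 6.583 × 10^8 m
Circular speed at r₁: v₁ = √(GM/r₁) = 20804 m/s
Transfer speed at r₁ (periapsis): v₁ₜ = √(GM(2/r₁ − 1/a_t)) = 26609.8 m/s
(a) ΔV₁ = v₁ₜ − v₁ = 5805.86 m/s ≈ 5.806 km/s
Circular speed at r₂: v₂ = √(GM/r₂) = 9812.54 m/s
Transfer speed at r₂ (apoapsis): v₂ₜ = √(GM(2/r₂ − 1/a_t)) = 5919.88 m/s
(b) ΔV₂ = v₂ − v₂ₜ = 3892.66 m/s ≈ 3.893 km/s
(c) ΔV_total = ΔV₁ + ΔV₂ = 9698.52 m/s ≈ 9.699 km/s

Final answer:
(a) ΔV₁ = 5.806 km/s
(b) ΔV₂ = 3.893 km/s
(c) ΔV_total = 9.699 km/s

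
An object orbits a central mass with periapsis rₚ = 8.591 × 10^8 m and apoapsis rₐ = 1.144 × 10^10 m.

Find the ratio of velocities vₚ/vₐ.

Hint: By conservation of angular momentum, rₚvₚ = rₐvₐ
rₚ = 8.591 × 10^8 m
rₐ = 1.144 × 10^10 m
rₚvₚ = rₐvₐ  ⇒  vₚ/vₐ = rₐ/rₚ
vₚ/vₐ = (1.144 × 10^10) / (8.591 × 10^8) = 13.3163

Final answer: vₚ/vₐ = 13.32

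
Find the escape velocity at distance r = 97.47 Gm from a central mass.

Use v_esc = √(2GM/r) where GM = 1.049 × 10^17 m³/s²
r = 97.47 Gm = 9.747 × 10^10 m
GM = 1.049 × 10^17 m³/s²
2GM/r = 2 × (1.049 × 10^17) / (9.747 × 10^10) = 2.15246 × 10^6 m²/s²
v_esc = √(2GM/r) = 1467.13 m/s ≈ 1.467 km/s

Final answer: 1.467 km/s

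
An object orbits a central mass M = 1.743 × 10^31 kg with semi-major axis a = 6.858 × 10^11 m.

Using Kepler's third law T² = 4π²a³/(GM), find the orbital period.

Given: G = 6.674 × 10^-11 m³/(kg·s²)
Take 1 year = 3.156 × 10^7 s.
M = 1.743 × 10^31 kg
GM = G × M = 6.674 × 10^-11 × 1.743 × 10^31 = 1.16328 × 10^21 m³/s²
a = 6.858 × 10^11 m
a³ = 3.22547 × 10^35 m³
T = 2π √(a³/GM) = 2π √((3.22547 × 10^35) / (1.16328 × 10^21)) = 2π × 1.66515 × 10^7 s
T = 1.04625 × 10^8 s ≈ 3.315 years

Final answer: 3.315 years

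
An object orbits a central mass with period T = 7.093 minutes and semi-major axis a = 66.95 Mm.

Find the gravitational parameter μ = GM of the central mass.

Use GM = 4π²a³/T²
T = 7.093 minutes = 425.58 s
a = 66.95 Mm = 6.695 × 10^7 m
a³ = 3.0009 × 10^23 m³
T² = 181118 s²
GM = 4π² × (3.0009 × 10^23) / 181118 = 6.54107 × 10^19 m³/s²
GM ≈ 6.541 × 10^19 m³/s²

Final answer: GM = 6.541 × 10^19 m³/s²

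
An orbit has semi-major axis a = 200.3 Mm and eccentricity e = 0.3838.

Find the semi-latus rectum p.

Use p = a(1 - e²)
a = 200.3 Mm = 2.003 × 10^8 m
e = 0.3838,  e² = 0.147302,  1 − e² = 0.852698
p = a(1 − e²) = 2.003 × 10^8 m × 0.852698 = 1.70795 × 10^8 m ≈ 170.8 Mm

Final answer: p = 170.8 Mm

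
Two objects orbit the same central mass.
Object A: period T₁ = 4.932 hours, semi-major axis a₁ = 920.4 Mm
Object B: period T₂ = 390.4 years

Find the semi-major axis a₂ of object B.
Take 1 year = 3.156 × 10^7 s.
T₁ = 4.932 hours = 17755.2 s
T₂ = 390.4 years = 1.2321 × 10^10 s
a₁ = 920.4 Mm = 9.204 × 10^8 m
Kepler's third law: (T₂/T₁)² = (a₂/a₁)³  ⇒  a₂ = a₁ (T₂/T₁)^(2/3)
T₂/T₁ = 693939
(T₂/T₁)^(2/3) = 7838.16
a₂ = 9.204 × 10^8 m × 7838.16 = 7.21424 × 10^12 m ≈ 7.214 Tm

Final answer: a₂ = 7.214 Tm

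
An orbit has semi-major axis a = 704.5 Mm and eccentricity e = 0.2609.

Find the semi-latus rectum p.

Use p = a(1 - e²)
a = 704.5 Mm = 7.045 × 10^8 m
e = 0.2609,  e² = 0.0680688,  1 − e² = 0.931931
p = a(1 − e²) = 7.045 × 10^8 m × 0.931931 = 6.56546 × 10^8 m ≈ 656.5 Mm

Final answer: p = 656.5 Mm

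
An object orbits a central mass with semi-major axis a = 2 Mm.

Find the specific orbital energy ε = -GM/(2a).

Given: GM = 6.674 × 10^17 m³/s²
a = 2 Mm = 2 × 10^6 m
GM = 6.674 × 10^17 m³/s²
2a = 4 × 10^6 m
ε = −GM/(2a) = -1.6685 × 10^11 J/kg ≈ -166.8 GJ/kg

Final answer: -166.8 GJ/kg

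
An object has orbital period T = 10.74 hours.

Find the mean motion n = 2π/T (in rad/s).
T = 10.74 hours = 38664 s
n = 2π / 38664 s = 0.000162507 rad/s ≈ 0.0001625 rad/s

Final answer: n = 0.0001625 rad/s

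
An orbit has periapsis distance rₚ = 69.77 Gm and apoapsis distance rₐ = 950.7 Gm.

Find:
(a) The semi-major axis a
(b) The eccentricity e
rₚ = 69.77 Gm = 6.977 × 10^10 m
rₐ = 950.7 Gm = 9.507 × 10^11 m
(a) a = (rₚ + rₐ)/2 = 5.10235 × 10^11 m ≈ 510.2 Gm
(b) e = (rₐ − rₚ)/(rₐ + rₚ) = (8.8093 × 10^11) / (1.02047 × 10^12) = 0.863259

Final answer:
(a) a = 510.2 Gm
(b) e = 0.8633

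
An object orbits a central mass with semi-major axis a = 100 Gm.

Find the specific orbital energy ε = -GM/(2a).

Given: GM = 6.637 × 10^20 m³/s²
a = 100 Gm = 1 × 10^11 m
GM = 6.637 × 10^20 m³/s²
2a = 2 × 10^11 m
ε = −GM/(2a) = -3.3185 × 10^9 J/kg ≈ -3.318 GJ/kg

Final answer: -3.318 GJ/kg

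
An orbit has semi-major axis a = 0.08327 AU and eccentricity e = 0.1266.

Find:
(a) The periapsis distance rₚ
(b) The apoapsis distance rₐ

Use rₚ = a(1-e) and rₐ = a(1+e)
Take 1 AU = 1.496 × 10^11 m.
a = 0.08327 AU = 1.24572 × 10^10 m
e = 0.1266:  1 − e = 0.8734,  1 + e = 1.1266
(a) rₚ = a(1 − e) = 1.24572 × 10^10 m × 0.8734 = 1.08801 × 10^10 m ≈ 0.07273 AU
(b) rₐ = a(1 + e) = 1.24572 × 10^10 m × 1.1266 = 1.40343 × 10^10 m ≈ 0.09381 AU

Final answer:
(a) rₚ = 0.07273 AU
(b) rₐ = 0.09381 AU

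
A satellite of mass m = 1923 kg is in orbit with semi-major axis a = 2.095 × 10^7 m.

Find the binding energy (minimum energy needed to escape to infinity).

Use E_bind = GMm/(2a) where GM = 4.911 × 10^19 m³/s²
a = 2.095 × 10^7 m
GM = 4.911 × 10^19 m³/s²
m = 1923 kg
GMm = 4.911 × 10^19 × 1923 = 9.44385 × 10^22 m³·kg/s²
2a = 4.19 × 10^7 m
E_bind = GMm/(2a) = 2.2539 × 10^15 J ≈ 2.254 PJ

Final answer: 2.254 PJ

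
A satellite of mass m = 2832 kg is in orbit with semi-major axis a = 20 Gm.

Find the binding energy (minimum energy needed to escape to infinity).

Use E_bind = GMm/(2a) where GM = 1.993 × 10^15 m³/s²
a = 20 Gm = 2 × 10^10 m
GM = 1.993 × 10^15 m³/s²
m = 2832 kg
GMm = 1.993 × 10^15 × 2832 = 5.64418 × 10^18 m³·kg/s²
2a = 4 × 10^10 m
E_bind = GMm/(2a) = 1.41104 × 10^8 J ≈ 141.1 MJ

Final answer: 141.1 MJ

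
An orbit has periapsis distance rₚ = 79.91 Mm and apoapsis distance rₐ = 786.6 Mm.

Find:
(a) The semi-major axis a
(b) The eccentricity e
rₚ = 79.91 Mm = 7.991 × 10^7 m
rₐ = 786.6 Mm = 7.866 × 10^8 m
(a) a = (rₚ + rₐ)/2 = 4.33255 × 10^8 m ≈ 433.3 Mm
(b) e = (rₐ − rₚ)/(rₐ + rₚ) = (7.0669 × 10^8) / (8.6651 × 10^8) = 0.815559

Final answer:
(a) a = 433.3 Mm
(b) e = 0.8156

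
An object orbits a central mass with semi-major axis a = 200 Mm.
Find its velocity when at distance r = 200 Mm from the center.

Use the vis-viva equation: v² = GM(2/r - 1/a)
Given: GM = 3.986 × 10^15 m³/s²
a = 200 Mm = 2 × 10^8 m
r = 200 Mm = 2 × 10^8 m
GM = 3.986 × 10^15 m³/s²
2/r − 1/a = 1 × 10^-8 − 5 × 10^-9 = 5 × 10^-9 m⁻¹
v² = GM (2/r − 1/a) = 1.993 × 10^7 m²/s²
v = 4464.3 m/s ≈ 4.464 km/s

Final answer: 4.464 km/s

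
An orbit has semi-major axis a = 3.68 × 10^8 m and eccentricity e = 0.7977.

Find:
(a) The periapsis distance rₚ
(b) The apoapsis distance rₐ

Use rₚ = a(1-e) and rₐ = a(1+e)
a = 3.68 × 10^8 m
e = 0.7977:  1 − e = 0.2023,  1 + e = 1.7977
(a) rₚ = a(1 − e) = 3.68 × 10^8 m × 0.2023 = 7.44464 × 10^7 m ≈ 7.445 × 10^7 m
(b) rₐ = a(1 + e) = 3.68 × 10^8 m × 1.7977 = 6.61554 × 10^8 m ≈ 6.616 × 10^8 m

Final answer:
(a) rₚ = 7.445 × 10^7 m
(b) rₐ = 6.616 × 10^8 m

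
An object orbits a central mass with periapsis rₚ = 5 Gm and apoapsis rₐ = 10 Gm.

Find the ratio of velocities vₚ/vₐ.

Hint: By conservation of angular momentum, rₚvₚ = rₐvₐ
rₚ = 5 Gm = 5 × 10^9 m
rₐ = 10 Gm = 1 × 10^10 m
rₚvₚ = rₐvₐ  ⇒  vₚ/vₐ = rₐ/rₚ
vₚ/vₐ = (1 × 10^10) / (5 × 10^9) = 2

Final answer: vₚ/vₐ = 2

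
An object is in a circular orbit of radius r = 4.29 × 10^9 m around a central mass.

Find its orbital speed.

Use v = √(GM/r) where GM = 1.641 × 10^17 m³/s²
r = 4.29 × 10^9 m
GM = 1.641 × 10^17 m³/s²
GM/r = (1.641 × 10^17) / (4.29 × 10^9) = 3.82517 × 10^7 m²/s²
v = √(GM/r) = 6184.8 m/s ≈ 6.185 km/s

Final answer: 6.185 km/s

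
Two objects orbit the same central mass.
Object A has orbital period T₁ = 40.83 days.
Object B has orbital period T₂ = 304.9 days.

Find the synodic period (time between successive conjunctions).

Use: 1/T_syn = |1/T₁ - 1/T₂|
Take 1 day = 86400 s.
T₁ = 40.83 days = 3.52771 × 10^6 s
T₂ = 304.9 days = 2.63434 × 10^7 s
1/T₁ = 2.8347 × 10^-7 s⁻¹
1/T₂ = 3.79602 × 10^-8 s⁻¹
|1/T₁ − 1/T₂| = 2.4551 × 10^-7 s⁻¹
T_syn = 1 / |1/T₁ − 1/T₂| = 4.07316 × 10^6 s ≈ 47.14 days

Final answer: T_syn = 47.14 days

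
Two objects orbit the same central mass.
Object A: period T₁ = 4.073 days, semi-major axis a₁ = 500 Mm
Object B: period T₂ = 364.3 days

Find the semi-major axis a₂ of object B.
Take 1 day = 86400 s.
T₁ = 4.073 days = 351907 s
T₂ = 364.3 days = 3.14755 × 10^7 s
a₁ = 500 Mm = 5 × 10^8 m
Kepler's third law: (T₂/T₁)² = (a₂/a₁)³  ⇒  a₂ = a₁ (T₂/T₁)^(2/3)
T₂/T₁ = 89.4427
(T₂/T₁)^(2/3) = 20
a₂ = 5 × 10^8 m × 20 = 1 × 10^10 m ≈ 10 Gm

Final answer: a₂ = 10 Gm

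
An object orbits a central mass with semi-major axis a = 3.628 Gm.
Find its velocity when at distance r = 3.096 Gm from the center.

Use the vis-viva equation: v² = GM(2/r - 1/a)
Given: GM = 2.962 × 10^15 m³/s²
a = 3.628 Gm = 3.628 × 10^9 m
r = 3.096 Gm = 3.096 × 10^9 m
GM = 2.962 × 10^15 m³/s²
2/r − 1/a = 6.45995 × 10^-10 − 2.75634 × 10^-10 = 3.70361 × 10^-10 m⁻¹
v² = GM (2/r − 1/a) = 1.09701 × 10^6 m²/s²
v = 1047.38 m/s ≈ 1.047 km/s

Final answer: 1.047 km/s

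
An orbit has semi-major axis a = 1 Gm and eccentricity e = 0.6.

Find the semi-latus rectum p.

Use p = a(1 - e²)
a = 1 Gm = 1 × 10^9 m
e = 0.6,  e² = 0.36,  1 − e² = 0.64
p = a(1 − e²) = 1 × 10^9 m × 0.64 = 6.4 × 10^8 m ≈ 640 Mm

Final answer: p = 640 Mm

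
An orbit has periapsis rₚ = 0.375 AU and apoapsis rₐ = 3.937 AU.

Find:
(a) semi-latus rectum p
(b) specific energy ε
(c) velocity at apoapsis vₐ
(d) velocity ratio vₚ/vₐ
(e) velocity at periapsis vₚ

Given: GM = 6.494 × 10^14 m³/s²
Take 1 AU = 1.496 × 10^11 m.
rₚ = 0.375 AU = 5.61 × 10^10 m
rₐ = 3.937 AU = 5.88975 × 10^11 m
GM = 6.494 × 10^14 m³/s²
a = (rₚ + rₐ)/2 = 3.22538 × 10^11 m
e = (rₐ − rₚ)/(rₐ + rₚ) = (5.32875 × 10^11) / (6.45075 × 10^11) = 0.826067
(a) 1 − e² = 0.317614;  p = a(1 − e²) = 3.22538 × 10^11 × 0.317614 = 1.02442 × 10^11 m ≈ 0.6848 AU
(b) 2a = 6.45075 × 10^11 m;  ε = −GM/(2a) = -1006.7 J/kg ≈ -1.007 kJ/kg
(c) vₐ² = GM (2/rₐ − 1/a) = 6.494 × 10^14 × (3.39573 × 10^-12 − 3.10041 × 10^-12) = 191.778 m²/s²;  vₐ = 13.8484 m/s ≈ 13.85 m/s
(d) vₚ/vₐ = rₐ/rₚ (angular momentum) = (5.88975 × 10^11) / (5.61 × 10^10) = 10.4987 ≈ 10.5
(e) vₚ² = GM (2/rₚ − 1/a) = 6.494 × 10^14 × (3.56506 × 10^-11 − 3.10041 × 10^-12) = 21138.1 m²/s²;  vₚ = 145.389 m/s ≈ 145.4 m/s

Final answer:
(a) semi-latus rectum p = 0.6848 AU
(b) specific energy ε = -1.007 kJ/kg
(c) velocity at apoapsis vₐ = 13.85 m/s
(d) velocity ratio vₚ/vₐ = 10.5
(e) velocity at periapsis vₚ = 145.4 m/s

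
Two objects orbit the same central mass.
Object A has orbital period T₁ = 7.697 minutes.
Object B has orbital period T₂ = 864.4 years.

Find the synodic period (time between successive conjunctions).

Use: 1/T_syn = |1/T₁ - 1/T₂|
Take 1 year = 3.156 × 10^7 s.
T₁ = 7.697 minutes = 461.82 s
T₂ = 864.4 years = 2.72805 × 10^10 s
1/T₁ = 0.00216535 s⁻¹
1/T₂ = 3.66563 × 10^-11 s⁻¹
|1/T₁ − 1/T₂| = 0.00216535 s⁻¹
T_syn = 1 / |1/T₁ − 1/T₂| = 461.82 s ≈ 7.697 minutes

Final answer: T_syn = 7.697 minutes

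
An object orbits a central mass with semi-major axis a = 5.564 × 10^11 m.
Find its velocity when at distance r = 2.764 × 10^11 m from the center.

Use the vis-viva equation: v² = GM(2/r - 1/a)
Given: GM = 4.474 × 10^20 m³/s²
a = 5.564 × 10^11 m
r = 2.764 × 10^11 m
GM = 4.474 × 10^20 m³/s²
2/r − 1/a = 7.23589 × 10^-12 − 1.79727 × 10^-12 = 5.43862 × 10^-12 m⁻¹
v² = GM (2/r − 1/a) = 2.43324 × 10^9 m²/s²
v = 49327.9 m/s ≈ 49.33 km/s

Final answer: 49.33 km/s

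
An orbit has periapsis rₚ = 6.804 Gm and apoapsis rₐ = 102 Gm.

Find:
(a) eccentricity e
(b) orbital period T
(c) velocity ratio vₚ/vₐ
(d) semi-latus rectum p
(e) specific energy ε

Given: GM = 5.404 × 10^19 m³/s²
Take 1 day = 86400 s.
rₚ = 6.804 Gm = 6.804 × 10^9 m
rₐ = 102 Gm = 1.02 × 10^11 m
GM = 5.404 × 10^19 m³/s²
a = (rₚ + rₐ)/2 = 5.4402 × 10^10 m
e = (rₐ − rₚ)/(rₐ + rₚ) = (9.5196 × 10^10) / (1.08804 × 10^11) = 0.874931
(a) e = 0.874931 ≈ 0.8749
(b) a³ = 1.61007 × 10^32 m³;  T = 2π √(a³/GM) = 2π × 1.72609 × 10^6 s = 1.08454 × 10^7 s ≈ 125.5 days
(c) vₚ/vₐ = rₐ/rₚ (angular momentum) = (1.02 × 10^11) / (6.804 × 10^9) = 14.9912 ≈ 14.99
(d) 1 − e² = 0.234496;  p = a(1 − e²) = 5.4402 × 10^10 × 0.234496 = 1.2757 × 10^10 m ≈ 12.76 Gm
(e) 2a = 1.08804 × 10^11 m;  ε = −GM/(2a) = -4.96673 × 10^8 J/kg ≈ -496.7 MJ/kg

Final answer:
(a) eccentricity e = 0.8749
(b) orbital period T = 125.5 days
(c) velocity ratio vₚ/vₐ = 14.99
(d) semi-latus rectum p = 12.76 Gm
(e) specific energy ε = -496.7 MJ/kg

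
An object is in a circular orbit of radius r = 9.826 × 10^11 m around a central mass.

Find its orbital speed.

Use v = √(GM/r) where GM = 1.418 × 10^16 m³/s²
r = 9.826 × 10^11 m
GM = 1.418 × 10^16 m³/s²
GM/r = (1.418 × 10^16) / (9.826 × 10^11) = 14431.1 m²/s²
v = √(GM/r) = 120.13 m/s ≈ 120.1 m/s

Final answer: 120.1 m/s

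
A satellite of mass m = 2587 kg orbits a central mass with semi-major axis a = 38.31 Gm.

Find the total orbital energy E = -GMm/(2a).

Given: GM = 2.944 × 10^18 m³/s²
a = 38.31 Gm = 3.831 × 10^10 m
GM = 2.944 × 10^18 m³/s²
2a = 7.662 × 10^10 m
GMm = 2.944 × 10^18 × 2587 = 7.61613 × 10^21 m³·kg/s²
E = −GMm/(2a) = -9.94013 × 10^10 J ≈ -99.4 GJ

Final answer: -99.4 GJ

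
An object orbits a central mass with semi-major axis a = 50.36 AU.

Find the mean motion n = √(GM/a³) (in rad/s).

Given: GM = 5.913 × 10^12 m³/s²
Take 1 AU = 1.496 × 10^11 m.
a = 50.36 AU = 7.53386 × 10^12 m
GM = 5.913 × 10^12 m³/s²
a³ = 4.27614 × 10^38 m³
GM/a³ = (5.913 × 10^12) / (4.27614 × 10^38) = 1.38279 × 10^-26 s⁻²
n = √(GM/a³) = 1.17592 × 10^-13 rad/s ≈ 1.176 × 10^-13 rad/s

Final answer: n = 1.176 × 10^-13 rad/s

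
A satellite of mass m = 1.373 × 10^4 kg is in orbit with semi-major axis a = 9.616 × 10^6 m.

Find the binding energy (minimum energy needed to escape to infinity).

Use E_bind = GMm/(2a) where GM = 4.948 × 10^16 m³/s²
a = 9.616 × 10^6 m
GM = 4.948 × 10^16 m³/s²
m = 1.373 × 10^4 kg
GMm = 4.948 × 10^16 × 13730 = 6.7936 × 10^20 m³·kg/s²
2a = 1.9232 × 10^7 m
E_bind = GMm/(2a) = 3.53245 × 10^13 J ≈ 35.32 TJ

Final answer: 35.32 TJ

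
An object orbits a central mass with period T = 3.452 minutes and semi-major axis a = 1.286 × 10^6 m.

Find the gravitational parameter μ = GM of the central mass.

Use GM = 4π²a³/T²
T = 3.452 minutes = 207.12 s
a = 1.286 × 10^6 m
a³ = 2.12678 × 10^18 m³
T² = 42898.7 s²
GM = 4π² × (2.12678 × 10^18) / 42898.7 = 1.95722 × 10^15 m³/s²
GM ≈ 1.957 × 10^15 m³/s²

Final answer: GM = 1.957 × 10^15 m³/s²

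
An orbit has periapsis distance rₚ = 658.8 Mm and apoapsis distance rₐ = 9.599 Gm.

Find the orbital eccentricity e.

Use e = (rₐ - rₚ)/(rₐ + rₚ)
rₚ = 658.8 Mm = 6.588 × 10^8 m
rₐ = 9.599 Gm = 9.599 × 10^9 m
rₐ − rₚ = 8.9402 × 10^9 m
rₐ + rₚ = 1.02578 × 10^10 m
e = (rₐ − rₚ)/(rₐ + rₚ) = 0.871551

Final answer: e = 0.8716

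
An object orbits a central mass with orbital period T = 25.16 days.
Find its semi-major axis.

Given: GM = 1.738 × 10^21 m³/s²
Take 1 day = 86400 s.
T = 25.16 days = 2.17382 × 10^6 s
GM = 1.738 × 10^21 m³/s²
Kepler's third law: a³ = GM T² / (4π²)
T² = 4.72551 × 10^12 s²
a³ = (1.738 × 10^21) × (4.72551 × 10^12) / (4π²) = 2.08036 × 10^32 m³
a = (a³)^(1/3) = 5.92534 × 10^10 m ≈ 59.25 Gm

Final answer: 59.25 Gm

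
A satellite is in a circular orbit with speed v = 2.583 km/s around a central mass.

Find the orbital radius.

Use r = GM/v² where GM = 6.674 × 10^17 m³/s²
v = 2.583 km/s = 2583 m/s
GM = 6.674 × 10^17 m³/s²
v² = 6.67189 × 10^6 m²/s²
r = GM/v² = (6.674 × 10^17) / (6.67189 × 10^6) = 1.00032 × 10^11 m ≈ 100 Gm

Final answer: 100 Gm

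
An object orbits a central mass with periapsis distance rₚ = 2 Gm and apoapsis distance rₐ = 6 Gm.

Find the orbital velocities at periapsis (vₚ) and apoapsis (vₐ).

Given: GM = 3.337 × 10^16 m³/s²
rₚ = 2 Gm = 2 × 10^9 m
rₐ = 6 Gm = 6 × 10^9 m
GM = 3.337 × 10^16 m³/s²
a = (rₚ + rₐ)/2 = 4 × 10^9 m
Vis-viva: v² = GM (2/r − 1/a)
vₚ² = 3.337 × 10^16 × (1 × 10^-9 − 2.5 × 10^-10) = 2.50275 × 10^7 m²/s²
vₚ = 5002.75 m/s ≈ 5.003 km/s
vₐ² = 3.337 × 10^16 × (3.33333 × 10^-10 − 2.5 × 10^-10) = 2.78083 × 10^6 m²/s²
vₐ = 1667.58 m/s ≈ 1.668 km/s

Final answer: vₚ = 5.003 km/s, vₐ = 1.668 km/s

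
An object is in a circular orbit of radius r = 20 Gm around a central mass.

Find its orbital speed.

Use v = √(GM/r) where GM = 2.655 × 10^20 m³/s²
r = 20 Gm = 2 × 10^10 m
GM = 2.655 × 10^20 m³/s²
GM/r = (2.655 × 10^20) / (2 × 10^10) = 1.3275 × 10^10 m²/s²
v = √(GM/r) = 115217 m/s ≈ 115.2 km/s

Final answer: 115.2 km/s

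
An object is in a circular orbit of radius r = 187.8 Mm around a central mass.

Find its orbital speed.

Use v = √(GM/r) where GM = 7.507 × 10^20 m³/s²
r = 187.8 Mm = 1.878 × 10^8 m
GM = 7.507 × 10^20 m³/s²
GM/r = (7.507 × 10^20) / (1.878 × 10^8) = 3.99734 × 10^12 m²/s²
v = √(GM/r) = 1.99933 × 10^6 m/s ≈ 1999 km/s

Final answer: 1999 km/s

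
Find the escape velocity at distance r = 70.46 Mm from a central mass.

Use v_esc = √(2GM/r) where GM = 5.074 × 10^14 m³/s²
r = 70.46 Mm = 7.046 × 10^7 m
GM = 5.074 × 10^14 m³/s²
2GM/r = 2 × (5.074 × 10^14) / (7.046 × 10^7) = 1.44025 × 10^7 m²/s²
v_esc = √(2GM/r) = 3795.06 m/s ≈ 3.795 km/s

Final answer: 3.795 km/s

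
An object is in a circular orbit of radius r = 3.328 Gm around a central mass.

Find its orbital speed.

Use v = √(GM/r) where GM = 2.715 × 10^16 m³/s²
r = 3.328 Gm = 3.328 × 10^9 m
GM = 2.715 × 10^16 m³/s²
GM/r = (2.715 × 10^16) / (3.328 × 10^9) = 8.15805 × 10^6 m²/s²
v = √(GM/r) = 2856.23 m/s ≈ 2.856 km/s

Final answer: 2.856 km/s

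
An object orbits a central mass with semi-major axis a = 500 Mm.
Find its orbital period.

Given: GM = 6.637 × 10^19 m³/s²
a = 500 Mm = 5 × 10^8 m
GM = 6.637 × 10^19 m³/s²
a³ = 1.25 × 10^26 m³
T = 2π √(a³/GM) = 2π √((1.25 × 10^26) / (6.637 × 10^19)) = 2π × 1372.36 s
T = 8622.81 s ≈ 2.395 hours

Final answer: 2.395 hours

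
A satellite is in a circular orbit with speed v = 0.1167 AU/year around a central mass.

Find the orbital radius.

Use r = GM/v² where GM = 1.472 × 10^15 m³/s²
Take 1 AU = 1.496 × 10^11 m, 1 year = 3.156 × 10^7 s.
v = 0.1167 AU/year = 553.179 m/s
GM = 1.472 × 10^15 m³/s²
v² = 306007 m²/s²
r = GM/v² = (1.472 × 10^15) / 306007 = 4.81035 × 10^9 m ≈ 0.03215 AU

Final answer: 0.03215 AU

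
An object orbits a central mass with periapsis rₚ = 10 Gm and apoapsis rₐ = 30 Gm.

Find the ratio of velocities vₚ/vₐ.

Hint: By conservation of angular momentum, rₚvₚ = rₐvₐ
rₚ = 10 Gm = 1 × 10^10 m
rₐ = 30 Gm = 3 × 10^10 m
rₚvₚ = rₐvₐ  ⇒  vₚ/vₐ = rₐ/rₚ
vₚ/vₐ = (3 × 10^10) / (1 × 10^10) = 3

Final answer: vₚ/vₐ = 3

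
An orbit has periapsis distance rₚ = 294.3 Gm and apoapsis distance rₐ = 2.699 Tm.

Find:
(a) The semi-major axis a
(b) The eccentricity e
rₚ = 294.3 Gm = 2.943 × 10^11 m
rₐ = 2.699 Tm = 2.699 × 10^12 m
(a) a = (rₚ + rₐ)/2 = 1.49665 × 10^12 m ≈ 1.497 Tm
(b) e = (rₐ − rₚ)/(rₐ + rₚ) = (2.4047 × 10^12) / (2.9933 × 10^12) = 0.803361

Final answer:
(a) a = 1.497 Tm
(b) e = 0.8034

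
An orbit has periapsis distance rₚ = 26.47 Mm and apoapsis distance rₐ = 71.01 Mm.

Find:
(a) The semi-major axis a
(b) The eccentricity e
rₚ = 26.47 Mm = 2.647 × 10^7 m
rₐ = 71.01 Mm = 7.101 × 10^7 m
(a) a = (rₚ + rₐ)/2 = 4.874 × 10^7 m ≈ 48.74 Mm
(b) e = (rₐ − rₚ)/(rₐ + rₚ) = (4.454 × 10^7) / (9.748 × 10^7) = 0.456914

Final answer:
(a) a = 48.74 Mm
(b) e = 0.4569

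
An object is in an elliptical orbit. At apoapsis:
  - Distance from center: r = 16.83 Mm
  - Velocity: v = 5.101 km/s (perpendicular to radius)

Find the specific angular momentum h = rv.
r = 16.83 Mm = 1.683 × 10^7 m
v = 5.101 km/s = 5101 m/s
h = rv = 1.683 × 10^7 × 5101 = 8.58498 × 10^10 m²/s ≈ 8.585 × 10^10 m²/s

Final answer: h = 8.585 × 10^10 m²/s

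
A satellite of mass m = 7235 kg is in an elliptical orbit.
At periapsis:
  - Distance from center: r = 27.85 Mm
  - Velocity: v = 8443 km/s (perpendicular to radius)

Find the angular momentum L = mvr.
r = 27.85 Mm = 2.785 × 10^7 m
v = 8443 km/s = 8.443 × 10^6 m/s
vr = 8.443 × 10^6 × 2.785 × 10^7 = 2.35138 × 10^14 m²/s
L = m × vr = 7235 × 2.35138 × 10^14 = 1.70122 × 10^18 kg·m²/s ≈ 1.701 × 10^18 kg·m²/s

Final answer: L = 1.701 × 10^18 kg·m²/s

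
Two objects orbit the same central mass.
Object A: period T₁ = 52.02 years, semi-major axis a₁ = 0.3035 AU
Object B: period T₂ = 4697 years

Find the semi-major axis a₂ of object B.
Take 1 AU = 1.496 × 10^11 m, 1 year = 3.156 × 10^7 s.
T₁ = 52.02 years = 1.64175 × 10^9 s
T₂ = 4697 years = 1.48237 × 10^11 s
a₁ = 0.3035 AU = 4.54036 × 10^10 m
Kepler's third law: (T₂/T₁)² = (a₂/a₁)³  ⇒  a₂ = a₁ (T₂/T₁)^(2/3)
T₂/T₁ = 90.2922
(T₂/T₁)^(2/3) = 20.1264
a₂ = 4.54036 × 10^10 m × 20.1264 = 9.13813 × 10^11 m ≈ 6.108 AU

Final answer: a₂ = 6.108 AU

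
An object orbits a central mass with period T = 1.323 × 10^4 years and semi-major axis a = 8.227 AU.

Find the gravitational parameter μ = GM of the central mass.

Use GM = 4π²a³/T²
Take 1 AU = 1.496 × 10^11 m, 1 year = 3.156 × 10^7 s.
T = 1.323 × 10^4 years = 4.17539 × 10^11 s
a = 8.227 AU = 1.23076 × 10^12 m
a³ = 1.86431 × 10^36 m³
T² = 1.74339 × 10^23 s²
GM = 4π² × (1.86431 × 10^36) / (1.74339 × 10^23) = 4.22168 × 10^14 m³/s²
GM ≈ 4.222 × 10^14 m³/s²

Final answer: GM = 4.222 × 10^14 m³/s²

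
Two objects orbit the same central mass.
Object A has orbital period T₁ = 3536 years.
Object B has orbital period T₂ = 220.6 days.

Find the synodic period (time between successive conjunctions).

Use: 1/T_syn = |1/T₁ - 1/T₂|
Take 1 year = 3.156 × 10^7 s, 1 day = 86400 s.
T₁ = 3536 years = 1.11596 × 10^11 s
T₂ = 220.6 days = 1.90598 × 10^7 s
1/T₁ = 8.96088 × 10^-12 s⁻¹
1/T₂ = 5.24663 × 10^-8 s⁻¹
|1/T₁ − 1/T₂| = 5.24574 × 10^-8 s⁻¹
T_syn = 1 / |1/T₁ − 1/T₂| = 1.90631 × 10^7 s ≈ 220.6 days

Final answer: T_syn = 220.6 days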